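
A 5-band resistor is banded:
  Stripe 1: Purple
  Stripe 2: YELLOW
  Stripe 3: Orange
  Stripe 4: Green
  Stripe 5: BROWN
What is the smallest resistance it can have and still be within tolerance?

73557000 Ω

Violet → 7 (first significant figure)
Yellow → 4 (second significant figure)
Orange → 3 (third significant figure)
Green → ×10^5 multiplier
Brown → ±1% tolerance
743 × 100000 = 74300000 Ω
Smallest = 74300000 × (1 − 1/100) = 73557000 Ω.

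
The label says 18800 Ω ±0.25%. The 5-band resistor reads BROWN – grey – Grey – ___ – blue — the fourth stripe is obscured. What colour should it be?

red

18800 Ω = 188 × 10^2.
The fourth band is the multiplier, 10^2, which is red.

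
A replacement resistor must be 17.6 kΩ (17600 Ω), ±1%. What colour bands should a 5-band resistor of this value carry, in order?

brown, violet, blue, red, brown

17600 Ω = 176 × 10^2.
1 → brown
7 → violet
6 → blue
Multiplier 10^2 → red.
±1% tolerance → brown.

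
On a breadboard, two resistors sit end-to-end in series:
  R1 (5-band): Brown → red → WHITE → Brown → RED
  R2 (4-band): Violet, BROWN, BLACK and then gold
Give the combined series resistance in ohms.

R1: brown, red, white → 129; brown ×10 → 1290 Ω.
R2: violet, brown → 71; black ×1 → 71 Ω.
Series: 1290 + 71 = 1361 Ω.

1361 Ω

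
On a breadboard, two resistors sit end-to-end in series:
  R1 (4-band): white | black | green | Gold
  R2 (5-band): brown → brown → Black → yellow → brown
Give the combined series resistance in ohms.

10100000 Ω

R1: white, black → 90; green ×10^5 → 9000000 Ω.
R2: brown, brown, black → 110; yellow ×10^4 → 1100000 Ω.
Series: 9000000 + 1100000 = 10100000 Ω.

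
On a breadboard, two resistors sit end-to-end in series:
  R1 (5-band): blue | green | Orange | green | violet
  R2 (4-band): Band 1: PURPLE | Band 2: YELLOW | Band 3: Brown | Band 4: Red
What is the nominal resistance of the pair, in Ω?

65300740 Ω

R1: blue, green, orange → 653; green ×10^5 → 65300000 Ω.
R2: violet, yellow → 74; brown ×10 → 740 Ω.
Series: 65300000 + 740 = 65300740 Ω.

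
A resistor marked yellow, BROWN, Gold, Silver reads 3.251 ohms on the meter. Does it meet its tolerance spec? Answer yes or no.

Yellow → 4 (first significant figure)
Brown → 1 (second significant figure)
Gold → ×0.1 multiplier
Silver → ±10% tolerance
41 × 0.1 = 4.1 Ω
Allowed range: 3.69 Ω to 4.51 Ω.
3.251 ohms lies outside that range.

no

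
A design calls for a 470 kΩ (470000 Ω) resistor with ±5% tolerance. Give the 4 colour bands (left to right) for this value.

470000 Ω = 47 × 10^4.
4 → yellow
7 → violet
Multiplier 10^4 → yellow.
±5% tolerance → gold.

yellow, violet, yellow, gold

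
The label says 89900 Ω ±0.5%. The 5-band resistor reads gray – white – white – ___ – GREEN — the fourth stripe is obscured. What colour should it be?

red

89900 Ω = 899 × 10^2.
The fourth band is the multiplier, 10^2, which is red.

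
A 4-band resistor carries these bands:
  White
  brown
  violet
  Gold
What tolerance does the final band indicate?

±5%

The last band, gold, is the tolerance band.
Gold corresponds to ±5%.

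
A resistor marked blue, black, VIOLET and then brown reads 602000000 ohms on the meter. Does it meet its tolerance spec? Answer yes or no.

Blue → 6 (first significant figure)
Black → 0 (second significant figure)
Violet → ×10^7 multiplier
Brown → ±1% tolerance
60 × 10000000 = 600000000 Ω
Allowed range: 594000000 Ω to 606000000 Ω.
602000000 ohms lies inside that range.

yes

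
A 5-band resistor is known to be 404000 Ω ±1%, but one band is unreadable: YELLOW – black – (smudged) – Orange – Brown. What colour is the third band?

yellow

404000 Ω = 404 × 10^3.
The third band gives digit 4 of the significand, and 4 is yellow.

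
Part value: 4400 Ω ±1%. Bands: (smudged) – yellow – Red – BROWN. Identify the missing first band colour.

4400 Ω = 44 × 10^2.
The first band gives digit 4 of the significand, and 4 is yellow.

yellow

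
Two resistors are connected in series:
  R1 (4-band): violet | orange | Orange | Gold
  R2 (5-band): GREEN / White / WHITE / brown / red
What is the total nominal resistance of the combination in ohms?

78990 Ω

R1: violet, orange → 73; orange ×10^3 → 73000 Ω.
R2: green, white, white → 599; brown ×10 → 5990 Ω.
Series: 73000 + 5990 = 78990 Ω.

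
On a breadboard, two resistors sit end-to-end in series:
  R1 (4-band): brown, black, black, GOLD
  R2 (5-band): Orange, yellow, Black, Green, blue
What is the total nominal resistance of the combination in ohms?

34000010 Ω

R1: brown, black → 10; black ×1 → 10 Ω.
R2: orange, yellow, black → 340; green ×10^5 → 34000000 Ω.
Series: 10 + 34000000 = 34000010 Ω.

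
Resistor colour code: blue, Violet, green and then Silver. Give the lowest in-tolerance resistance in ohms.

6030000 Ω

Blue → 6 (first significant figure)
Violet → 7 (second significant figure)
Green → ×10^5 multiplier
Silver → ±10% tolerance
67 × 100000 = 6700000 Ω
Lowest = 6700000 × (1 − 10/100) = 6030000 Ω.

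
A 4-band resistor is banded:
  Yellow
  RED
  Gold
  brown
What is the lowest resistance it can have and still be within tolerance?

Yellow → 4 (first significant figure)
Red → 2 (second significant figure)
Gold → ×0.1 multiplier
Brown → ±1% tolerance
42 × 0.1 = 4.2 Ω
Lowest = 4.2 × (1 − 1/100) = 4.158 Ω.

4.158 Ω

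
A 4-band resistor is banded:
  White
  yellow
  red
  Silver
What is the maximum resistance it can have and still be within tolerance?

White → 9 (first significant figure)
Yellow → 4 (second significant figure)
Red → ×10^2 multiplier
Silver → ±10% tolerance
94 × 100 = 9400 Ω
Maximum = 9400 × (1 + 10/100) = 10340 Ω.

10340 Ω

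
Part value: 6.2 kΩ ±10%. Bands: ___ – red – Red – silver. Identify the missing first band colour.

blue

6200 Ω = 62 × 10^2.
The first band gives digit 6 of the significand, and 6 is blue.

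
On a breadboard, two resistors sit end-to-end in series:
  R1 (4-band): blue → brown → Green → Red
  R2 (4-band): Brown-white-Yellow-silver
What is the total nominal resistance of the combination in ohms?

R1: blue, brown → 61; green ×10^5 → 6100000 Ω.
R2: brown, white → 19; yellow ×10^4 → 190000 Ω.
Series: 6100000 + 190000 = 6290000 Ω.

6290000 Ω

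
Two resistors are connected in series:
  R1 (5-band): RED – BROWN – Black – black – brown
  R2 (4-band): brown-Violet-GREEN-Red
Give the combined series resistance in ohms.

R1: red, brown, black → 210; black ×1 → 210 Ω.
R2: brown, violet → 17; green ×10^5 → 1700000 Ω.
Series: 210 + 1700000 = 1700210 Ω.

1700210 Ω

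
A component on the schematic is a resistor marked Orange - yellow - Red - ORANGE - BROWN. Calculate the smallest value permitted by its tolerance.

Orange → 3 (first significant figure)
Yellow → 4 (second significant figure)
Red → 2 (third significant figure)
Orange → ×10^3 multiplier
Brown → ±1% tolerance
342 × 1000 = 342000 Ω
Smallest = 342000 × (1 − 1/100) = 338580 Ω.

338580 Ω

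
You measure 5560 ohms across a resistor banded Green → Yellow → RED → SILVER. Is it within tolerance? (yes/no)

Green → 5 (first significant figure)
Yellow → 4 (second significant figure)
Red → ×10^2 multiplier
Silver → ±10% tolerance
54 × 100 = 5400 Ω
Allowed range: 4860 Ω to 5940 Ω.
5560 ohms lies inside that range.

yes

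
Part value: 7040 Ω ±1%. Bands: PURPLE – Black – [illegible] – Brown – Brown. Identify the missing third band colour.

yellow

7040 Ω = 704 × 10^1.
The third band gives digit 4 of the significand, and 4 is yellow.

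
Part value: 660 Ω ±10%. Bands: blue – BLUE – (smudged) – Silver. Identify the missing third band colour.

660 Ω = 66 × 10^1.
The third band is the multiplier, 10^1, which is brown.

brown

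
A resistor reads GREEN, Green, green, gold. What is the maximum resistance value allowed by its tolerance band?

Green → 5 (first significant figure)
Green → 5 (second significant figure)
Green → ×10^5 multiplier
Gold → ±5% tolerance
55 × 100000 = 5500000 Ω
Maximum = 5500000 × (1 + 5/100) = 5775000 Ω.

5775000 Ω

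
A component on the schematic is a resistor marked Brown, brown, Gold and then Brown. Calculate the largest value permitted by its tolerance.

1.111 Ω

Brown → 1 (first significant figure)
Brown → 1 (second significant figure)
Gold → ×0.1 multiplier
Brown → ±1% tolerance
11 × 0.1 = 1.1 Ω
Largest = 1.1 × (1 + 1/100) = 1.111 Ω.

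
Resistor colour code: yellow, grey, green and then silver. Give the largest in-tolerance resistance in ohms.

Yellow → 4 (first significant figure)
Grey → 8 (second significant figure)
Green → ×10^5 multiplier
Silver → ±10% tolerance
48 × 100000 = 4800000 Ω
Largest = 4800000 × (1 + 10/100) = 5280000 Ω.

5280000 Ω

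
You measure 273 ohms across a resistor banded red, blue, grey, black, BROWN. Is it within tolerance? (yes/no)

no

Red → 2 (first significant figure)
Blue → 6 (second significant figure)
Grey → 8 (third significant figure)
Black → ×1 multiplier
Brown → ±1% tolerance
268 × 1 = 268 Ω
Allowed range: 265.32 Ω to 270.68 Ω.
273 ohms lies outside that range.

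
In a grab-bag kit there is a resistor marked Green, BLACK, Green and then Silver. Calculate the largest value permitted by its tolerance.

5500000 Ω

Green → 5 (first significant figure)
Black → 0 (second significant figure)
Green → ×10^5 multiplier
Silver → ±10% tolerance
50 × 100000 = 5000000 Ω
Largest = 5000000 × (1 + 10/100) = 5500000 Ω.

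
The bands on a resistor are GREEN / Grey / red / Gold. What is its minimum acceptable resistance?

5510 Ω

Green → 5 (first significant figure)
Grey → 8 (second significant figure)
Red → ×10^2 multiplier
Gold → ±5% tolerance
58 × 100 = 5800 Ω
Minimum = 5800 × (1 − 5/100) = 5510 Ω.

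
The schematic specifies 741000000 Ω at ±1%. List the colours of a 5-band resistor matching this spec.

violet, yellow, brown, blue, brown

741000000 Ω = 741 × 10^6.
7 → violet
4 → yellow
1 → brown
Multiplier 10^6 → blue.
±1% tolerance → brown.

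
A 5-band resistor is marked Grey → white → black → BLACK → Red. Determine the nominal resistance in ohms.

890 Ω

Grey → 8 (first significant figure)
White → 9 (second significant figure)
Black → 0 (third significant figure)
Black → ×1 multiplier
890 × 1 = 890 Ω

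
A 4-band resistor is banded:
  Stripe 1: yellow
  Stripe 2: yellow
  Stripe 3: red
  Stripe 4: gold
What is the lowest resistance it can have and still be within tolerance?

Yellow → 4 (first significant figure)
Yellow → 4 (second significant figure)
Red → ×10^2 multiplier
Gold → ±5% tolerance
44 × 100 = 4400 Ω
Lowest = 4400 × (1 − 5/100) = 4180 Ω.

4180 Ω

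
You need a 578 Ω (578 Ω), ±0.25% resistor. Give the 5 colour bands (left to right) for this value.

green, violet, grey, black, blue

578 Ω = 578 × 10^0.
5 → green
7 → violet
8 → grey
Multiplier 10^0 → black.
±0.25% tolerance → blue.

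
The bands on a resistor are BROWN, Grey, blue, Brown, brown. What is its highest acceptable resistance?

Brown → 1 (first significant figure)
Grey → 8 (second significant figure)
Blue → 6 (third significant figure)
Brown → ×10 multiplier
Brown → ±1% tolerance
186 × 10 = 1860 Ω
Highest = 1860 × (1 + 1/100) = 1878.6 Ω.

1878.6 Ω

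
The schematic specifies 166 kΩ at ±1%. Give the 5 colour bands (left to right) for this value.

166000 Ω = 166 × 10^3.
1 → brown
6 → blue
6 → blue
Multiplier 10^3 → orange.
±1% tolerance → brown.

brown, blue, blue, orange, brown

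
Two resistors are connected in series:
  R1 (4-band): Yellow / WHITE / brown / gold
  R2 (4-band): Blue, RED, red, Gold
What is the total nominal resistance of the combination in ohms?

6690 Ω

R1: yellow, white → 49; brown ×10 → 490 Ω.
R2: blue, red → 62; red ×10^2 → 6200 Ω.
Series: 490 + 6200 = 6690 Ω.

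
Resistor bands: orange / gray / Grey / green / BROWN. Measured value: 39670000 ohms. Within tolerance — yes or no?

no

Orange → 3 (first significant figure)
Grey → 8 (second significant figure)
Grey → 8 (third significant figure)
Green → ×10^5 multiplier
Brown → ±1% tolerance
388 × 100000 = 38800000 Ω
Allowed range: 38412000 Ω to 39188000 Ω.
39670000 ohms lies outside that range.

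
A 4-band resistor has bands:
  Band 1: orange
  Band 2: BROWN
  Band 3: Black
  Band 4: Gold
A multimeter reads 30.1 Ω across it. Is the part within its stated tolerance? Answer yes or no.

Orange → 3 (first significant figure)
Brown → 1 (second significant figure)
Black → ×1 multiplier
Gold → ±5% tolerance
31 × 1 = 31 Ω
Allowed range: 29.45 Ω to 32.55 Ω.
30.1 Ω lies inside that range.

yes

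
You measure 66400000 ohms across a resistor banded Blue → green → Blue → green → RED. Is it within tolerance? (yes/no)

Blue → 6 (first significant figure)
Green → 5 (second significant figure)
Blue → 6 (third significant figure)
Green → ×10^5 multiplier
Red → ±2% tolerance
656 × 100000 = 65600000 Ω
Allowed range: 64288000 Ω to 66912000 Ω.
66400000 ohms lies inside that range.

yes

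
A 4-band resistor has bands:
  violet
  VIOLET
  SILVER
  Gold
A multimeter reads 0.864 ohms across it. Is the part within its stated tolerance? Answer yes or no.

no

Violet → 7 (first significant figure)
Violet → 7 (second significant figure)
Silver → ×0.01 multiplier
Gold → ±5% tolerance
77 × 0.01 = 0.77 Ω
Allowed range: 0.7315 Ω to 0.8085 Ω.
0.864 ohms lies outside that range.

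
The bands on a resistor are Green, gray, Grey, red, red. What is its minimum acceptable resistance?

Green → 5 (first significant figure)
Grey → 8 (second significant figure)
Grey → 8 (third significant figure)
Red → ×10^2 multiplier
Red → ±2% tolerance
588 × 100 = 58800 Ω
Minimum = 58800 × (1 − 2/100) = 57624 Ω.

57624 Ω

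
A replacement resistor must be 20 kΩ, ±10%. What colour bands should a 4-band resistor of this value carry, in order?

20000 Ω = 20 × 10^3.
2 → red
0 → black
Multiplier 10^3 → orange.
±10% tolerance → silver.

red, black, orange, silver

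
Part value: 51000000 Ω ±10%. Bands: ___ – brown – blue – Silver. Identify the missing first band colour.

51000000 Ω = 51 × 10^6.
The first band gives digit 5 of the significand, and 5 is green.

green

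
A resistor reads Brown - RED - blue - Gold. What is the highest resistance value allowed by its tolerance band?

12600000 Ω

Brown → 1 (first significant figure)
Red → 2 (second significant figure)
Blue → ×10^6 multiplier
Gold → ±5% tolerance
12 × 1000000 = 12000000 Ω
Highest = 12000000 × (1 + 5/100) = 12600000 Ω.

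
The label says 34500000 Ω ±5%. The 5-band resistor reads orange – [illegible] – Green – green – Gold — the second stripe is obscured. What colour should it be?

yellow

34500000 Ω = 345 × 10^5.
The second band gives digit 4 of the significand, and 4 is yellow.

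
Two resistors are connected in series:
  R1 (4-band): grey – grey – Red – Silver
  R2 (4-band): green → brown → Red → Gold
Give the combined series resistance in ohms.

R1: grey, grey → 88; red ×10^2 → 8800 Ω.
R2: green, brown → 51; red ×10^2 → 5100 Ω.
Series: 8800 + 5100 = 13900 Ω.

13900 Ω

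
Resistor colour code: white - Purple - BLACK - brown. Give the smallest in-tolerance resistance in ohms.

White → 9 (first significant figure)
Violet → 7 (second significant figure)
Black → ×1 multiplier
Brown → ±1% tolerance
97 × 1 = 97 Ω
Smallest = 97 × (1 − 1/100) = 96.03 Ω.

96.03 Ω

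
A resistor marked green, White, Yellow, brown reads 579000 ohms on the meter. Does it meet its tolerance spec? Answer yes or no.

no

Green → 5 (first significant figure)
White → 9 (second significant figure)
Yellow → ×10^4 multiplier
Brown → ±1% tolerance
59 × 10000 = 590000 Ω
Allowed range: 584100 Ω to 595900 Ω.
579000 ohms lies outside that range.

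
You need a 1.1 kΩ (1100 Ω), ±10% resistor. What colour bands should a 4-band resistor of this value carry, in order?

brown, brown, red, silver

1100 Ω = 11 × 10^2.
1 → brown
1 → brown
Multiplier 10^2 → red.
±10% tolerance → silver.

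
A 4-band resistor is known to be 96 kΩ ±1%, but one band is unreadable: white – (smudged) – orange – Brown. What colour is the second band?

blue

96000 Ω = 96 × 10^3.
The second band gives digit 6 of the significand, and 6 is blue.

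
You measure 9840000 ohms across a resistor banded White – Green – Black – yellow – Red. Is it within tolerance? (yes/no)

White → 9 (first significant figure)
Green → 5 (second significant figure)
Black → 0 (third significant figure)
Yellow → ×10^4 multiplier
Red → ±2% tolerance
950 × 10000 = 9500000 Ω
Allowed range: 9310000 Ω to 9690000 Ω.
9840000 ohms lies outside that range.

no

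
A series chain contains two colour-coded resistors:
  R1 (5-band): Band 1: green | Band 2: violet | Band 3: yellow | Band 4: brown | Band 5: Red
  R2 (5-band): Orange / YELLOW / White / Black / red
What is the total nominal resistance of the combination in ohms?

6089 Ω

R1: green, violet, yellow → 574; brown ×10 → 5740 Ω.
R2: orange, yellow, white → 349; black ×1 → 349 Ω.
Series: 5740 + 349 = 6089 Ω.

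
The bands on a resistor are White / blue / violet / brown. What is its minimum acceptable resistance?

950400000 Ω

White → 9 (first significant figure)
Blue → 6 (second significant figure)
Violet → ×10^7 multiplier
Brown → ±1% tolerance
96 × 10000000 = 960000000 Ω
Minimum = 960000000 × (1 − 1/100) = 950400000 Ω.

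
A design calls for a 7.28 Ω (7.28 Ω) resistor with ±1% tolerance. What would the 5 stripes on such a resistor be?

7.28 Ω = 728 × 10^-2.
7 → violet
2 → red
8 → grey
Multiplier 10^-2 → silver.
±1% tolerance → brown.

violet, red, grey, silver, brown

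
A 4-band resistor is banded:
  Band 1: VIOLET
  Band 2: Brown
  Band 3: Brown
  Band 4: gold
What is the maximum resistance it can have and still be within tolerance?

Violet → 7 (first significant figure)
Brown → 1 (second significant figure)
Brown → ×10 multiplier
Gold → ±5% tolerance
71 × 10 = 710 Ω
Maximum = 710 × (1 + 5/100) = 745.5 Ω.

745.5 Ω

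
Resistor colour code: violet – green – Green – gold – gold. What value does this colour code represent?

75.5 Ω

Violet → 7 (first significant figure)
Green → 5 (second significant figure)
Green → 5 (third significant figure)
Gold → ×0.1 multiplier
755 × 0.1 = 75.5 Ω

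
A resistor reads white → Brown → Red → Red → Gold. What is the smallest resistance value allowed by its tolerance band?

86640 Ω

White → 9 (first significant figure)
Brown → 1 (second significant figure)
Red → 2 (third significant figure)
Red → ×10^2 multiplier
Gold → ±5% tolerance
912 × 100 = 91200 Ω
Smallest = 91200 × (1 − 5/100) = 86640 Ω.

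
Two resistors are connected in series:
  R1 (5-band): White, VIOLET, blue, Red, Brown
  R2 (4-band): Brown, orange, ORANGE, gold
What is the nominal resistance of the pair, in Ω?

110600 Ω

R1: white, violet, blue → 976; red ×10^2 → 97600 Ω.
R2: brown, orange → 13; orange ×10^3 → 13000 Ω.
Series: 97600 + 13000 = 110600 Ω.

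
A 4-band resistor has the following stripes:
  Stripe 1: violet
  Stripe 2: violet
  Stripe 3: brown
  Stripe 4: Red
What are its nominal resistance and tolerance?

770 Ω ±2%

Violet → 7 (first significant figure)
Violet → 7 (second significant figure)
Brown → ×10 multiplier
Red → ±2% tolerance
77 × 10 = 770 Ω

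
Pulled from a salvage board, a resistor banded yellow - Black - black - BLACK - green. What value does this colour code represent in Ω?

Yellow → 4 (first significant figure)
Black → 0 (second significant figure)
Black → 0 (third significant figure)
Black → ×1 multiplier
400 × 1 = 400 Ω

400 Ω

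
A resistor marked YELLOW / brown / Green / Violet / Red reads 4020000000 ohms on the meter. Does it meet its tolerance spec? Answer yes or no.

Yellow → 4 (first significant figure)
Brown → 1 (second significant figure)
Green → 5 (third significant figure)
Violet → ×10^7 multiplier
Red → ±2% tolerance
415 × 10000000 = 4150000000 Ω
Allowed range: 4067000000 Ω to 4233000000 Ω.
4020000000 ohms lies outside that range.

no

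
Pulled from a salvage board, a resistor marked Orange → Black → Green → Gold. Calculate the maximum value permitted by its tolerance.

3150000 Ω

Orange → 3 (first significant figure)
Black → 0 (second significant figure)
Green → ×10^5 multiplier
Gold → ±5% tolerance
30 × 100000 = 3000000 Ω
Maximum = 3000000 × (1 + 5/100) = 3150000 Ω.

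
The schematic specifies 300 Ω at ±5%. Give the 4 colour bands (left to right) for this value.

300 Ω = 30 × 10^1.
3 → orange
0 → black
Multiplier 10^1 → brown.
±5% tolerance → gold.

orange, black, brown, gold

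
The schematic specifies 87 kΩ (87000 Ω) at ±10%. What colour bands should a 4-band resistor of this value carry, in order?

grey, violet, orange, silver

87000 Ω = 87 × 10^3.
8 → grey
7 → violet
Multiplier 10^3 → orange.
±10% tolerance → silver.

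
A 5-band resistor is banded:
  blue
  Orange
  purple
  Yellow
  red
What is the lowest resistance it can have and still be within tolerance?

6242600 Ω

Blue → 6 (first significant figure)
Orange → 3 (second significant figure)
Violet → 7 (third significant figure)
Yellow → ×10^4 multiplier
Red → ±2% tolerance
637 × 10000 = 6370000 Ω
Lowest = 6370000 × (1 − 2/100) = 6242600 Ω.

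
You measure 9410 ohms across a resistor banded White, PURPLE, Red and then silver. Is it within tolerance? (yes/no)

yes

White → 9 (first significant figure)
Violet → 7 (second significant figure)
Red → ×10^2 multiplier
Silver → ±10% tolerance
97 × 100 = 9700 Ω
Allowed range: 8730 Ω to 10670 Ω.
9410 ohms lies inside that range.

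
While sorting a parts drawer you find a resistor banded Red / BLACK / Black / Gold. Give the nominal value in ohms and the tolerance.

Red → 2 (first significant figure)
Black → 0 (second significant figure)
Black → ×1 multiplier
Gold → ±5% tolerance
20 × 1 = 20 Ω

20 Ω ±5%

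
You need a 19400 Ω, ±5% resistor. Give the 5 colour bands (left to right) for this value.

brown, white, yellow, red, gold

19400 Ω = 194 × 10^2.
1 → brown
9 → white
4 → yellow
Multiplier 10^2 → red.
±5% tolerance → gold.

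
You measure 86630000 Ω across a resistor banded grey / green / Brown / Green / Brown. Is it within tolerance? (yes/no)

no

Grey → 8 (first significant figure)
Green → 5 (second significant figure)
Brown → 1 (third significant figure)
Green → ×10^5 multiplier
Brown → ±1% tolerance
851 × 100000 = 85100000 Ω
Allowed range: 84249000 Ω to 85951000 Ω.
86630000 Ω lies outside that range.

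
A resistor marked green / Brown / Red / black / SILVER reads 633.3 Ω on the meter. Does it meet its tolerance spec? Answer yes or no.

Green → 5 (first significant figure)
Brown → 1 (second significant figure)
Red → 2 (third significant figure)
Black → ×1 multiplier
Silver → ±10% tolerance
512 × 1 = 512 Ω
Allowed range: 460.8 Ω to 563.2 Ω.
633.3 Ω lies outside that range.

no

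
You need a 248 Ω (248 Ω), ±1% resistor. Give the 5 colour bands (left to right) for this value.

248 Ω = 248 × 10^0.
2 → red
4 → yellow
8 → grey
Multiplier 10^0 → black.
±1% tolerance → brown.

red, yellow, grey, black, brown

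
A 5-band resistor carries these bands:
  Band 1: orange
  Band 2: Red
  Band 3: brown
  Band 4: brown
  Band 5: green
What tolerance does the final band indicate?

The last band, green, is the tolerance band.
Green corresponds to ±0.5%.

±0.5%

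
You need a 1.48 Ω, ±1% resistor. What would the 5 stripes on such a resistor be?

1.48 Ω = 148 × 10^-2.
1 → brown
4 → yellow
8 → grey
Multiplier 10^-2 → silver.
±1% tolerance → brown.

brown, yellow, grey, silver, brown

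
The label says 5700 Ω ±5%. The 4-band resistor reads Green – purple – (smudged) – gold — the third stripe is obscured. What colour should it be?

red

5700 Ω = 57 × 10^2.
The third band is the multiplier, 10^2, which is red.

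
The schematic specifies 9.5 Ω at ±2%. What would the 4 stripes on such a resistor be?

9.5 Ω = 95 × 10^-1.
9 → white
5 → green
Multiplier 10^-1 → gold.
±2% tolerance → red.

white, green, gold, red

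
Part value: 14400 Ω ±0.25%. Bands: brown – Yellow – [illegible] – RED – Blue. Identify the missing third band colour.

yellow

14400 Ω = 144 × 10^2.
The third band gives digit 4 of the significand, and 4 is yellow.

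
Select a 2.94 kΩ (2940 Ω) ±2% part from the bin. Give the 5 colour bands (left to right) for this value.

2940 Ω = 294 × 10^1.
2 → red
9 → white
4 → yellow
Multiplier 10^1 → brown.
±2% tolerance → red.

red, white, yellow, brown, red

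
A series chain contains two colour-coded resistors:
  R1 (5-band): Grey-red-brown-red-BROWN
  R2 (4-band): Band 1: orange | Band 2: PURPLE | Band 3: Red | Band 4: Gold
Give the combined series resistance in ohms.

R1: grey, red, brown → 821; red ×10^2 → 82100 Ω.
R2: orange, violet → 37; red ×10^2 → 3700 Ω.
Series: 82100 + 3700 = 85800 Ω.

85800 Ω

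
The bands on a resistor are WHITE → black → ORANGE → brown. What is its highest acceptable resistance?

White → 9 (first significant figure)
Black → 0 (second significant figure)
Orange → ×10^3 multiplier
Brown → ±1% tolerance
90 × 1000 = 90000 Ω
Highest = 90000 × (1 + 1/100) = 90900 Ω.

90900 Ω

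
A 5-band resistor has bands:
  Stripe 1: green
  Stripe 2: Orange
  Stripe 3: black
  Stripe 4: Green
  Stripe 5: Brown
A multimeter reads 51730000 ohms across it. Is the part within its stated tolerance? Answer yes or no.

Green → 5 (first significant figure)
Orange → 3 (second significant figure)
Black → 0 (third significant figure)
Green → ×10^5 multiplier
Brown → ±1% tolerance
530 × 100000 = 53000000 Ω
Allowed range: 52470000 Ω to 53530000 Ω.
51730000 ohms lies outside that range.

no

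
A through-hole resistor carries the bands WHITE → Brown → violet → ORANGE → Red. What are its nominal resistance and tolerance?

917000 Ω ±2%

White → 9 (first significant figure)
Brown → 1 (second significant figure)
Violet → 7 (third significant figure)
Orange → ×10^3 multiplier
Red → ±2% tolerance
917 × 1000 = 917000 Ω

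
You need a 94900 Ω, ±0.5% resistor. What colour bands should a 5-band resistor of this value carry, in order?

94900 Ω = 949 × 10^2.
9 → white
4 → yellow
9 → white
Multiplier 10^2 → red.
±0.5% tolerance → green.

white, yellow, white, red, green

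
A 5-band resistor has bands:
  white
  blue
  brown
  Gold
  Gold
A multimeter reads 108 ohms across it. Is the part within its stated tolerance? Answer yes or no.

White → 9 (first significant figure)
Blue → 6 (second significant figure)
Brown → 1 (third significant figure)
Gold → ×0.1 multiplier
Gold → ±5% tolerance
961 × 0.1 = 96.1 Ω
Allowed range: 91.295 Ω to 100.905 Ω.
108 ohms lies outside that range.

no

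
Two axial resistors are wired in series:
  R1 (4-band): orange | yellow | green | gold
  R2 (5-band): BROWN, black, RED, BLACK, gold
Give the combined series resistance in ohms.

R1: orange, yellow → 34; green ×10^5 → 3400000 Ω.
R2: brown, black, red → 102; black ×1 → 102 Ω.
Series: 3400000 + 102 = 3400102 Ω.

3400102 Ω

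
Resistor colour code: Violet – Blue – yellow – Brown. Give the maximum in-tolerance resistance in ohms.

Violet → 7 (first significant figure)
Blue → 6 (second significant figure)
Yellow → ×10^4 multiplier
Brown → ±1% tolerance
76 × 10000 = 760000 Ω
Maximum = 760000 × (1 + 1/100) = 767600 Ω.

767600 Ω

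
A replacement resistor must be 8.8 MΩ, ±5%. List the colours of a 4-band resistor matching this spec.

8800000 Ω = 88 × 10^5.
8 → grey
8 → grey
Multiplier 10^5 → green.
±5% tolerance → gold.

grey, grey, green, gold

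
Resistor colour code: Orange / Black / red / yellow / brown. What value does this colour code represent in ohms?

3020000 Ω

Orange → 3 (first significant figure)
Black → 0 (second significant figure)
Red → 2 (third significant figure)
Yellow → ×10^4 multiplier
302 × 10000 = 3020000 Ω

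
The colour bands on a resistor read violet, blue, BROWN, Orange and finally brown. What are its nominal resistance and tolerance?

761000 Ω ±1%

Violet → 7 (first significant figure)
Blue → 6 (second significant figure)
Brown → 1 (third significant figure)
Orange → ×10^3 multiplier
Brown → ±1% tolerance
761 × 1000 = 761000 Ω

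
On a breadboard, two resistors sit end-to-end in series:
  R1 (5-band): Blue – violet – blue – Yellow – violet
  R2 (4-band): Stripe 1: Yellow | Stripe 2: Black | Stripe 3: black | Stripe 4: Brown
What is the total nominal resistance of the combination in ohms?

R1: blue, violet, blue → 676; yellow ×10^4 → 6760000 Ω.
R2: yellow, black → 40; black ×1 → 40 Ω.
Series: 6760000 + 40 = 6760040 Ω.

6760040 Ω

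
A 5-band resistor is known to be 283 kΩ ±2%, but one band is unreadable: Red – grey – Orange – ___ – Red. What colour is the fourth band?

283000 Ω = 283 × 10^3.
The fourth band is the multiplier, 10^3, which is orange.

orange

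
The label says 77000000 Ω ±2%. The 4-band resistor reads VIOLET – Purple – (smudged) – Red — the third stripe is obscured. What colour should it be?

77000000 Ω = 77 × 10^6.
The third band is the multiplier, 10^6, which is blue.

blue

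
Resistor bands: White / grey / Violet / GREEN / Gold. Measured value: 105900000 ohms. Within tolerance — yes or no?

White → 9 (first significant figure)
Grey → 8 (second significant figure)
Violet → 7 (third significant figure)
Green → ×10^5 multiplier
Gold → ±5% tolerance
987 × 100000 = 98700000 Ω
Allowed range: 93765000 Ω to 103635000 Ω.
105900000 ohms lies outside that range.

no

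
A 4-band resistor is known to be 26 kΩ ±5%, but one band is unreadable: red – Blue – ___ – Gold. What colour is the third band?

26000 Ω = 26 × 10^3.
The third band is the multiplier, 10^3, which is orange.

orange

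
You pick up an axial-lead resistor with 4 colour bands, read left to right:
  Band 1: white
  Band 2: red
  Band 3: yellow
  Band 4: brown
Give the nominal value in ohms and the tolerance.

White → 9 (first significant figure)
Red → 2 (second significant figure)
Yellow → ×10^4 multiplier
Brown → ±1% tolerance
92 × 10000 = 920000 Ω

920000 Ω ±1%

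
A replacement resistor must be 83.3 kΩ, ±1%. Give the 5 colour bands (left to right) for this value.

grey, orange, orange, red, brown

83300 Ω = 833 × 10^2.
8 → grey
3 → orange
3 → orange
Multiplier 10^2 → red.
±1% tolerance → brown.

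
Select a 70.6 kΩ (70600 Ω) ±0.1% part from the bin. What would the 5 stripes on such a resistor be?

70600 Ω = 706 × 10^2.
7 → violet
0 → black
6 → blue
Multiplier 10^2 → red.
±0.1% tolerance → violet.

violet, black, blue, red, violet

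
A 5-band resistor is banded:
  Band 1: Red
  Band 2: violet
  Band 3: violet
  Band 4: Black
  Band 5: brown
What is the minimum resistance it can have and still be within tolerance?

Red → 2 (first significant figure)
Violet → 7 (second significant figure)
Violet → 7 (third significant figure)
Black → ×1 multiplier
Brown → ±1% tolerance
277 × 1 = 277 Ω
Minimum = 277 × (1 − 1/100) = 274.23 Ω.

274.23 Ω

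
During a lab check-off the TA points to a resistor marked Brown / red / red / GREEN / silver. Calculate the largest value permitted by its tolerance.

Brown → 1 (first significant figure)
Red → 2 (second significant figure)
Red → 2 (third significant figure)
Green → ×10^5 multiplier
Silver → ±10% tolerance
122 × 100000 = 12200000 Ω
Largest = 12200000 × (1 + 10/100) = 13420000 Ω.

13420000 Ω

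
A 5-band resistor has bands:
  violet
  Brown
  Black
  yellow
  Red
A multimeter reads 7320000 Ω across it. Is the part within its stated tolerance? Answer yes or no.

no

Violet → 7 (first significant figure)
Brown → 1 (second significant figure)
Black → 0 (third significant figure)
Yellow → ×10^4 multiplier
Red → ±2% tolerance
710 × 10000 = 7100000 Ω
Allowed range: 6958000 Ω to 7242000 Ω.
7320000 Ω lies outside that range.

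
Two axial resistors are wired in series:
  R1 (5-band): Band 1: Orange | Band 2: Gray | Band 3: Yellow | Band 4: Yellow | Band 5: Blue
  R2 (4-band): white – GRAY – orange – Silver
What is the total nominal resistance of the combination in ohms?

3938000 Ω

R1: orange, grey, yellow → 384; yellow ×10^4 → 3840000 Ω.
R2: white, grey → 98; orange ×10^3 → 98000 Ω.
Series: 3840000 + 98000 = 3938000 Ω.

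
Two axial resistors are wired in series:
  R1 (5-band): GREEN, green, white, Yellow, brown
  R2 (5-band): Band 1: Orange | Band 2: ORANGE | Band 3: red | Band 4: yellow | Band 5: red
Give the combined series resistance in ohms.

8910000 Ω

R1: green, green, white → 559; yellow ×10^4 → 5590000 Ω.
R2: orange, orange, red → 332; yellow ×10^4 → 3320000 Ω.
Series: 5590000 + 3320000 = 8910000 Ω.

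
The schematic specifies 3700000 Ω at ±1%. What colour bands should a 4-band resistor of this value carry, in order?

3700000 Ω = 37 × 10^5.
3 → orange
7 → violet
Multiplier 10^5 → green.
±1% tolerance → brown.

orange, violet, green, brown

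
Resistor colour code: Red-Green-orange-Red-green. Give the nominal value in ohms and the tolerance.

25300 Ω ±0.5%

Red → 2 (first significant figure)
Green → 5 (second significant figure)
Orange → 3 (third significant figure)
Red → ×10^2 multiplier
Green → ±0.5% tolerance
253 × 100 = 25300 Ω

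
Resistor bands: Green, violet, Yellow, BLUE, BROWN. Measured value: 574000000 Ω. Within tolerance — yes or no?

Green → 5 (first significant figure)
Violet → 7 (second significant figure)
Yellow → 4 (third significant figure)
Blue → ×10^6 multiplier
Brown → ±1% tolerance
574 × 1000000 = 574000000 Ω
Allowed range: 568260000 Ω to 579740000 Ω.
574000000 Ω lies inside that range.

yes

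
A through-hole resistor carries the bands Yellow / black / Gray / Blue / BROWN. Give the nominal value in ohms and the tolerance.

408000000 Ω ±1%

Yellow → 4 (first significant figure)
Black → 0 (second significant figure)
Grey → 8 (third significant figure)
Blue → ×10^6 multiplier
Brown → ±1% tolerance
408 × 1000000 = 408000000 Ω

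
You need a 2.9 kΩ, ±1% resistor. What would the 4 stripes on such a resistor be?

2900 Ω = 29 × 10^2.
2 → red
9 → white
Multiplier 10^2 → red.
±1% tolerance → brown.

red, white, red, brown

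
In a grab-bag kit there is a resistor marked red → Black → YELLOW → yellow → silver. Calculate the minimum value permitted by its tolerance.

Red → 2 (first significant figure)
Black → 0 (second significant figure)
Yellow → 4 (third significant figure)
Yellow → ×10^4 multiplier
Silver → ±10% tolerance
204 × 10000 = 2040000 Ω
Minimum = 2040000 × (1 − 10/100) = 1836000 Ω.

1836000 Ω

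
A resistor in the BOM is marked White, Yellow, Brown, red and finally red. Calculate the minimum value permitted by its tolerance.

92218 Ω

White → 9 (first significant figure)
Yellow → 4 (second significant figure)
Brown → 1 (third significant figure)
Red → ×10^2 multiplier
Red → ±2% tolerance
941 × 100 = 94100 Ω
Minimum = 94100 × (1 − 2/100) = 92218 Ω.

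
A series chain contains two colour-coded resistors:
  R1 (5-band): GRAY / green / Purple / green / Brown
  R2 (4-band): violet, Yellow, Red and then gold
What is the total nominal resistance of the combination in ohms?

85707400 Ω

R1: grey, green, violet → 857; green ×10^5 → 85700000 Ω.
R2: violet, yellow → 74; red ×10^2 → 7400 Ω.
Series: 85700000 + 7400 = 85707400 Ω.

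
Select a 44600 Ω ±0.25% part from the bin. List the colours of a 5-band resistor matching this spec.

yellow, yellow, blue, red, blue

44600 Ω = 446 × 10^2.
4 → yellow
4 → yellow
6 → blue
Multiplier 10^2 → red.
±0.25% tolerance → blue.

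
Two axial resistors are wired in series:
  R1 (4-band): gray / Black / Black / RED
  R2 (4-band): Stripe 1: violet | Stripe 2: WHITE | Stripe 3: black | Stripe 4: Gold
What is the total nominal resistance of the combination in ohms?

R1: grey, black → 80; black ×1 → 80 Ω.
R2: violet, white → 79; black ×1 → 79 Ω.
Series: 80 + 79 = 159 Ω.

159 Ω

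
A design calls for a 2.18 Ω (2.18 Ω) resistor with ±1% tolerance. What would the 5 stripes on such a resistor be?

red, brown, grey, silver, brown

2.18 Ω = 218 × 10^-2.
2 → red
1 → brown
8 → grey
Multiplier 10^-2 → silver.
±1% tolerance → brown.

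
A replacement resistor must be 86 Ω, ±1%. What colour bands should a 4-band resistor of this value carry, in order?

grey, blue, black, brown

86 Ω = 86 × 10^0.
8 → grey
6 → blue
Multiplier 10^0 → black.
±1% tolerance → brown.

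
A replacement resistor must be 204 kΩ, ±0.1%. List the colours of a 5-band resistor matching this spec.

red, black, yellow, orange, violet

204000 Ω = 204 × 10^3.
2 → red
0 → black
4 → yellow
Multiplier 10^3 → orange.
±0.1% tolerance → violet.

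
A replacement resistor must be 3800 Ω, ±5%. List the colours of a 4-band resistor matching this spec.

3800 Ω = 38 × 10^2.
3 → orange
8 → grey
Multiplier 10^2 → red.
±5% tolerance → gold.

orange, grey, red, gold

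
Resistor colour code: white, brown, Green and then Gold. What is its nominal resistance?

9100000 Ω

White → 9 (first significant figure)
Brown → 1 (second significant figure)
Green → ×10^5 multiplier
91 × 100000 = 9100000 Ω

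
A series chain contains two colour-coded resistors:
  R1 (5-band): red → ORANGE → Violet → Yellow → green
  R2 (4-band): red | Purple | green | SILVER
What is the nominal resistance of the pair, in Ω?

R1: red, orange, violet → 237; yellow ×10^4 → 2370000 Ω.
R2: red, violet → 27; green ×10^5 → 2700000 Ω.
Series: 2370000 + 2700000 = 5070000 Ω.

5070000 Ω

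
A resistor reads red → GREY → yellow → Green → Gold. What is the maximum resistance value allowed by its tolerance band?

Red → 2 (first significant figure)
Grey → 8 (second significant figure)
Yellow → 4 (third significant figure)
Green → ×10^5 multiplier
Gold → ±5% tolerance
284 × 100000 = 28400000 Ω
Maximum = 28400000 × (1 + 5/100) = 29820000 Ω.

29820000 Ω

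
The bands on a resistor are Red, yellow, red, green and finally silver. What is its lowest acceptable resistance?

Red → 2 (first significant figure)
Yellow → 4 (second significant figure)
Red → 2 (third significant figure)
Green → ×10^5 multiplier
Silver → ±10% tolerance
242 × 100000 = 24200000 Ω
Lowest = 24200000 × (1 − 10/100) = 21780000 Ω.

21780000 Ω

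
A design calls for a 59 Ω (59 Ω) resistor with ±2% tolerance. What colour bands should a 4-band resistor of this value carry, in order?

green, white, black, red

59 Ω = 59 × 10^0.
5 → green
9 → white
Multiplier 10^0 → black.
±2% tolerance → red.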